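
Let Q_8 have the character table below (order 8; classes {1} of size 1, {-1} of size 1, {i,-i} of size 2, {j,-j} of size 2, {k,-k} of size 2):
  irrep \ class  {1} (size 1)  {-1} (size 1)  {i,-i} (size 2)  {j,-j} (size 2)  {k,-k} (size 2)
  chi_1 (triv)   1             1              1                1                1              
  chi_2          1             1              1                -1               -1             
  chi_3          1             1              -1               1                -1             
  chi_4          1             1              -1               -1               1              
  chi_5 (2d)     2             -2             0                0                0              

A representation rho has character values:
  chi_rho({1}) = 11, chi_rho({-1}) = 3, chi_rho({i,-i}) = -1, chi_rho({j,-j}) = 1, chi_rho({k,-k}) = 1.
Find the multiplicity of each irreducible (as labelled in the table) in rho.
Multiplicities: chi_1: 2, chi_2: 1, chi_3: 2, chi_4: 2, chi_5: 2.

Proof sketch: Use <chi_rho, chi> = (1/|G|) sum_C |C| * chi_rho(C) * conj(chi(C)) with |G| = 8 for each irreducible chi in the table:
  <chi_rho, chi_1> = (1/8)[1*(11)*conj(1) + 1*(3)*conj(1) + 2*(-1)*conj(1) + 2*(1)*conj(1) + 2*(1)*conj(1)]
      = (1/8)[(11) + (3) + (-2) + (2) + (2)] = 16/8 = 2
  <chi_rho, chi_2> = (1/8)[1*(11)*conj(1) + 1*(3)*conj(1) + 2*(-1)*conj(1) + 2*(1)*conj(-1) + 2*(1)*conj(-1)]
      = (1/8)[(11) + (3) + (-2) + (-2) + (-2)] = 8/8 = 1
  <chi_rho, chi_3> = (1/8)[1*(11)*conj(1) + 1*(3)*conj(1) + 2*(-1)*conj(-1) + 2*(1)*conj(1) + 2*(1)*conj(-1)]
      = (1/8)[(11) + (3) + (2) + (2) + (-2)] = 16/8 = 2
  <chi_rho, chi_4> = (1/8)[1*(11)*conj(1) + 1*(3)*conj(1) + 2*(-1)*conj(-1) + 2*(1)*conj(-1) + 2*(1)*conj(1)]
      = (1/8)[(11) + (3) + (2) + (-2) + (2)] = 16/8 = 2
  <chi_rho, chi_5> = (1/8)[1*(11)*conj(2) + 1*(3)*conj(-2) + 2*(-1)*conj(0) + 2*(1)*conj(0) + 2*(1)*conj(0)]
      = (1/8)[(22) + (-6) + (0) + (0) + (0)] = 16/8 = 2
Dimension check: dim(rho) = sum (mult * dim) = 2*1 + 1*1 + 2*1 + 2*1 + 2*2 = 11 = chi_rho(e) = 11.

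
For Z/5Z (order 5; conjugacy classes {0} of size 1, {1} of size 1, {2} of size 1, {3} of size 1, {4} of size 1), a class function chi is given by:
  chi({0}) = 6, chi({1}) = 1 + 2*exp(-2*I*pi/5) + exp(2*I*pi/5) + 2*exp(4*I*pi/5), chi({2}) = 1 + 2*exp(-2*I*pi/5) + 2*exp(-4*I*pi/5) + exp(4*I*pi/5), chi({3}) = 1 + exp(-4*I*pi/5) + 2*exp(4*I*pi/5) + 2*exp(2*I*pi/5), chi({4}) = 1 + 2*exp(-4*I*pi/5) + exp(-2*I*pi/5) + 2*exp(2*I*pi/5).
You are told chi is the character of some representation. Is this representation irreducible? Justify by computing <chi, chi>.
Not irreducible (reducible): <chi, chi> = 10 > 1.

<chi, chi> = (1/|G|) sum_C |C| * |chi(C)|^2 = (1/5)[1*|6|^2 + 1*|1 + 2*exp(-2*I*pi/5) + exp(2*I*pi/5) + 2*exp(4*I*pi/5)|^2 + 1*|1 + 2*exp(-2*I*pi/5) + 2*exp(-4*I*pi/5) + exp(4*I*pi/5)|^2 + 1*|1 + exp(-4*I*pi/5) + 2*exp(4*I*pi/5) + 2*exp(2*I*pi/5)|^2 + 1*|1 + 2*exp(-4*I*pi/5) + exp(-2*I*pi/5) + 2*exp(2*I*pi/5)|^2]
  = (1/5)[(36) + (10 + 5*exp(-2*I*pi/5) + 8*exp(-4*I*pi/5) + 8*exp(4*I*pi/5) + 5*exp(2*I*pi/5)) + (10 + 8*exp(-2*I*pi/5) + 5*exp(-4*I*pi/5) + 5*exp(4*I*pi/5) + 8*exp(2*I*pi/5)) + (10 + 8*exp(-2*I*pi/5) + 5*exp(-4*I*pi/5) + 5*exp(4*I*pi/5) + 8*exp(2*I*pi/5)) + (10 + 5*exp(-2*I*pi/5) + 8*exp(-4*I*pi/5) + 8*exp(4*I*pi/5) + 5*exp(2*I*pi/5))] = 50/5 = 10.
(Exp terms are combined using exp(i*s)*conj(exp(i*t)) = exp(i*(s-t)), and sums of them are collapsed using the identity that for every m > 1 the m distinct m-th roots of unity sum to 0, e.g. 1 + exp(2*I*pi/3) + exp(-2*I*pi/3) = 0.)
A character is irreducible iff <chi, chi> = 1, so this representation is reducible.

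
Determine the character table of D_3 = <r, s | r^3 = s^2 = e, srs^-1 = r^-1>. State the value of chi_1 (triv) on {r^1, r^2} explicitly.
Conjugacy classes: {e} of size 1, {r^1, r^2} of size 2, {s, sr, ..., sr^2} of size 3.
Character table:
  irrep \ class              {e} (size 1)  {r^1, r^2} (size 2)  {s, sr, ..., sr^2} (size 3)
  chi_1 (triv)               1             1                    1                          
  chi_2 (sign: r->1, s->-1)  1             1                    -1                         
  chi_3 (2d, j=1)            2             -1                   0                          

Spot check: chi_1 (triv) on {r^1, r^2} = 1.

D_3 has order 2*3 = 6 with 3 conjugacy classes, hence 3 irreducibles. Sum of squared dims 1 + 1 + 4 = 6 = |G|. Linear characters come from the abelianisation; the 2-dimensional irreps have character r^k -> 2*cos(2*pi*j*k/3), reflections -> 0.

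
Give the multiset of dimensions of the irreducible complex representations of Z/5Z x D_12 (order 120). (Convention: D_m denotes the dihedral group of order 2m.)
Dimensions: 1, 1, 1, 1, 1, 1, 1, 1, 1, 1, 1, 1, 1, 1, 1, 1, 1, 1, 1, 1, 2, 2, 2, 2, 2, 2, 2, 2, 2, 2, 2, 2, 2, 2, 2, 2, 2, 2, 2, 2, 2, 2, 2, 2, 2

Proof sketch: There are 45 irreducibles (= number of conjugacy classes). Their dimensions d_i satisfy sum d_i^2 = |G| = 120: 1 + 1 + 1 + 1 + 1 + 1 + 1 + 1 + 1 + 1 + 1 + 1 + 1 + 1 + 1 + 1 + 1 + 1 + 1 + 1 + 4 + 4 + 4 + 4 + 4 + 4 + 4 + 4 + 4 + 4 + 4 + 4 + 4 + 4 + 4 + 4 + 4 + 4 + 4 + 4 + 4 + 4 + 4 + 4 + 4 = 120. (For the product with Z/5Z: each of the 5 1-dim characters of Z/5Z tensors with each irrep of D_12, giving 5 copies of each D_12-dimension.)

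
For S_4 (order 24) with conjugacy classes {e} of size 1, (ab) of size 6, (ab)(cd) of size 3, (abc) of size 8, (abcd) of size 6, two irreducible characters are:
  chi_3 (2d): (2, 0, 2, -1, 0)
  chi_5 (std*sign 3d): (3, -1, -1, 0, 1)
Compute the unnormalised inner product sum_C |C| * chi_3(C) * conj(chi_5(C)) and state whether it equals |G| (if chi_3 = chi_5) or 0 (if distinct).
Sum = 0; so <chi_3, chi_5> = 0 (distinct irreducibles are orthogonal).

Solution. Compute term by term over conjugacy classes (|C| * chi_3(C) * conj(chi_5(C))):
  1*(2)*conj(3) + 6*(0)*conj(-1) + 3*(2)*conj(-1) + 8*(-1)*conj(0) + 6*(0)*conj(1)
  = (6) + (0) + (-6) + (0) + (0)
  = 0.
Dividing by |G| = 24 gives 0/24 = 0, matching the row-orthogonality relation <chi_3, chi_5> = [chi_3 = chi_5].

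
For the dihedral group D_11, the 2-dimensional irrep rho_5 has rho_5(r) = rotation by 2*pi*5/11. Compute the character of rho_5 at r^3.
chi_{rho_5}(r^3) = 2*cos(2*pi*5*3/11) = -2*cos(3*pi/11)

Why: rho_5(r^3) is rotation by angle 2*pi*5*3/11, whose trace is 2*cos(2*pi*5*3/11) = -2*cos(3*pi/11).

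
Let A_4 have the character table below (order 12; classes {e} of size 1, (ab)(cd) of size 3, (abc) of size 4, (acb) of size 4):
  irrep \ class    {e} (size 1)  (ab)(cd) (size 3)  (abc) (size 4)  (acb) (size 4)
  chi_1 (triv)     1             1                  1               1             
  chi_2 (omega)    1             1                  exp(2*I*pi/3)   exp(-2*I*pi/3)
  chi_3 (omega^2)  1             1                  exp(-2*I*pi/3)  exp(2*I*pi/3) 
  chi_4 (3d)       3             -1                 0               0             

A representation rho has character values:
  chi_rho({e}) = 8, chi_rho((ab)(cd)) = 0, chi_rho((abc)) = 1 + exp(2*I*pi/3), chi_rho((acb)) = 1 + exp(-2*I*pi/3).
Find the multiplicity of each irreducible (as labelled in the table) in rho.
Multiplicities: chi_1: 1, chi_2: 1, chi_3: 0, chi_4: 2.

Solution. Use <chi_rho, chi> = (1/|G|) sum_C |C| * chi_rho(C) * conj(chi(C)) with |G| = 12 for each irreducible chi in the table:
  <chi_rho, chi_1> = (1/12)[1*(8)*conj(1) + 3*(0)*conj(1) + 4*(1 + exp(2*I*pi/3))*conj(1) + 4*(1 + exp(-2*I*pi/3))*conj(1)]
      = (1/12)[(8) + (0) + (4 + 4*exp(2*I*pi/3)) + (4 + 4*exp(-2*I*pi/3))] = 12/12 = 1
  <chi_rho, chi_2> = (1/12)[1*(8)*conj(1) + 3*(0)*conj(1) + 4*(1 + exp(2*I*pi/3))*conj(exp(2*I*pi/3)) + 4*(1 + exp(-2*I*pi/3))*conj(exp(-2*I*pi/3))]
      = (1/12)[(8) + (0) + (4 + 4*exp(-2*I*pi/3)) + (4 + 4*exp(2*I*pi/3))] = 12/12 = 1
  <chi_rho, chi_3> = (1/12)[1*(8)*conj(1) + 3*(0)*conj(1) + 4*(1 + exp(2*I*pi/3))*conj(exp(-2*I*pi/3)) + 4*(1 + exp(-2*I*pi/3))*conj(exp(2*I*pi/3))]
      = (1/12)[(8) + (0) + (-4) + (-4)] = 0/12 = 0
  <chi_rho, chi_4> = (1/12)[1*(8)*conj(3) + 3*(0)*conj(-1) + 4*(1 + exp(2*I*pi/3))*conj(0) + 4*(1 + exp(-2*I*pi/3))*conj(0)]
      = (1/12)[(24) + (0) + (0) + (0)] = 24/12 = 2
(Exp terms are combined using exp(i*s)*conj(exp(i*t)) = exp(i*(s-t)), and sums of them are collapsed using the identity that for every m > 1 the m distinct m-th roots of unity sum to 0, e.g. 1 + exp(2*I*pi/3) + exp(-2*I*pi/3) = 0.)
Dimension check: dim(rho) = sum (mult * dim) = 1*1 + 1*1 + 0*1 + 2*3 = 8 = chi_rho(e) = 8.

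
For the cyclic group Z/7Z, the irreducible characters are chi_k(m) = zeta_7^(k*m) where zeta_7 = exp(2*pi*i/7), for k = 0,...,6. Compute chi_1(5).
chi_1(5) = zeta_7^5 = exp(-4*I*pi/7)

Explanation: chi_1(5) = zeta_7^(1*5) = zeta_7^5. Since zeta_7^7 = 1, this equals zeta_7^5 = exp(2*pi*i*5/7) = exp(-4*I*pi/7).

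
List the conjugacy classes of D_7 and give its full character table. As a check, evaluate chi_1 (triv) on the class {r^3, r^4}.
Conjugacy classes: {e} of size 1, {r^1, r^6} of size 2, {r^2, r^5} of size 2, {r^3, r^4} of size 2, {s, sr, ..., sr^6} of size 7.
Character table:
  irrep \ class              {e} (size 1)  {r^1, r^6} (size 2)  {r^2, r^5} (size 2)  {r^3, r^4} (size 2)  {s, sr, ..., sr^6} (size 7)
  chi_1 (triv)               1             1                    1                    1                    1                          
  chi_2 (sign: r->1, s->-1)  1             1                    1                    1                    -1                         
  chi_3 (2d, j=1)            2             2*cos(2*pi/7)        -2*cos(3*pi/7)       -2*cos(pi/7)         0                          
  chi_4 (2d, j=2)            2             -2*cos(3*pi/7)       -2*cos(pi/7)         2*cos(2*pi/7)        0                          
  chi_5 (2d, j=3)            2             -2*cos(pi/7)         2*cos(2*pi/7)        -2*cos(3*pi/7)       0                          

Spot check: chi_1 (triv) on {r^3, r^4} = 1.

Justification: D_7 has order 2*7 = 14 with 5 conjugacy classes, hence 5 irreducibles. Sum of squared dims 1 + 1 + 4 + 4 + 4 = 14 = |G|. Linear characters come from the abelianisation; the 2-dimensional irreps have character r^k -> 2*cos(2*pi*j*k/7), reflections -> 0.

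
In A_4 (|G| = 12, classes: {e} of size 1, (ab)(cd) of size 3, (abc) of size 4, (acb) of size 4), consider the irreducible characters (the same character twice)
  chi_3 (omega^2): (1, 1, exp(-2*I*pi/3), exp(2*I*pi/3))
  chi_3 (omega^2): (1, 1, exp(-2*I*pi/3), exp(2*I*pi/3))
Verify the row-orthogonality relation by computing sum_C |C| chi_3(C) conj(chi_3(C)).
Sum = 12 = |G| = 12; so <chi_3, chi_3> = 1 (norm-1 confirms irreducibility).

Working: Compute term by term over conjugacy classes (|C| * chi_3(C) * conj(chi_3(C))):
  1*(1)*conj(1) + 3*(1)*conj(1) + 4*(exp(-2*I*pi/3))*conj(exp(-2*I*pi/3)) + 4*(exp(2*I*pi/3))*conj(exp(2*I*pi/3))
  = (1) + (3) + (4) + (4)
  = 12.
(Exp terms are combined using exp(i*s)*conj(exp(i*t)) = exp(i*(s-t)), and sums of them are collapsed using the identity that for every m > 1 the m distinct m-th roots of unity sum to 0, e.g. 1 + exp(2*I*pi/3) + exp(-2*I*pi/3) = 0.)
Dividing by |G| = 12 gives 12/12 = 1, matching the row-orthogonality relation <chi_3, chi_3> = [chi_3 = chi_3].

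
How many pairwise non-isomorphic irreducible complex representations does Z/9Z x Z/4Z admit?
36

Solution. The number of irreducible complex representations of a finite group equals its number of conjugacy classes. Z/9Z x Z/4Z is abelian of order 36, so every element is its own conjugacy class: 36 classes, so Z/9Z x Z/4Z (order 36) has exactly 36 irreducible complex representations.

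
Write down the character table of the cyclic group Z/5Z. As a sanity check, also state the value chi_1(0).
Character table of Z/5Z (irreps indexed chi_0,...,chi_4 with chi_k(m) = zeta_5^(k*m), zeta_5 = exp(2*pi*i/5)):
  irrep \ class  {0} (size 1)  {1} (size 1)    {2} (size 1)    {3} (size 1)    {4} (size 1)  
  chi_0          1             1               1               1               1             
  chi_1          1             exp(2*I*pi/5)   exp(4*I*pi/5)   exp(-4*I*pi/5)  exp(-2*I*pi/5)
  chi_2          1             exp(4*I*pi/5)   exp(-2*I*pi/5)  exp(2*I*pi/5)   exp(-4*I*pi/5)
  chi_3          1             exp(-4*I*pi/5)  exp(2*I*pi/5)   exp(-2*I*pi/5)  exp(4*I*pi/5) 
  chi_4          1             exp(-2*I*pi/5)  exp(-4*I*pi/5)  exp(4*I*pi/5)   exp(2*I*pi/5) 

Spot check: chi_1(0) = zeta_5^(1*0) = zeta_5^0 = 1.

Reasoning: Z/5Z is abelian, so all 5 irreducible complex representations are 1-dimensional. They are given by chi_k(m) = zeta_5^(k*m) for k = 0,...,4. Row orthogonality: sum_m chi_k(m) conj(chi_l(m)) = 5 * [k = l].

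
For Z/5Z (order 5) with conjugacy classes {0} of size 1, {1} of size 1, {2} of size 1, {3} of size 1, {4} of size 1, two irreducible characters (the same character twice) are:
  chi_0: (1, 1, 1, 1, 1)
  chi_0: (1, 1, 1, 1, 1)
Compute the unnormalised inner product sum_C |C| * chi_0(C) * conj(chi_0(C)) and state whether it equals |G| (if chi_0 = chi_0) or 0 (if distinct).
Sum = 5 = |G| = 5; so <chi_0, chi_0> = 1 (norm-1 confirms irreducibility).

Proof sketch: Compute term by term over conjugacy classes (|C| * chi_0(C) * conj(chi_0(C))):
  1*(1)*conj(1) + 1*(1)*conj(1) + 1*(1)*conj(1) + 1*(1)*conj(1) + 1*(1)*conj(1)
  = (1) + (1) + (1) + (1) + (1)
  = 5.
(Exp terms are combined using exp(i*s)*conj(exp(i*t)) = exp(i*(s-t)), and sums of them are collapsed using the identity that for every m > 1 the m distinct m-th roots of unity sum to 0, e.g. 1 + exp(2*I*pi/3) + exp(-2*I*pi/3) = 0.)
Dividing by |G| = 5 gives 5/5 = 1, matching the row-orthogonality relation <chi_0, chi_0> = [chi_0 = chi_0].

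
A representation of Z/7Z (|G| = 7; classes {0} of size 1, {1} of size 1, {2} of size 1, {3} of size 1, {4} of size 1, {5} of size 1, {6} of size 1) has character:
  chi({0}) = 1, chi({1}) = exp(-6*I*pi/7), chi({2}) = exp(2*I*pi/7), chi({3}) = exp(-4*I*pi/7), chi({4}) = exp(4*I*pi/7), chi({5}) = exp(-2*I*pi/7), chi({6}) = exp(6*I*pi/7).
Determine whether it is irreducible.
Irreducible: <chi, chi> = 1.

Proof sketch: <chi, chi> = (1/|G|) sum_C |C| * |chi(C)|^2 = (1/7)[1*|1|^2 + 1*|exp(-6*I*pi/7)|^2 + 1*|exp(2*I*pi/7)|^2 + 1*|exp(-4*I*pi/7)|^2 + 1*|exp(4*I*pi/7)|^2 + 1*|exp(-2*I*pi/7)|^2 + 1*|exp(6*I*pi/7)|^2]
  = (1/7)[(1) + (1) + (1) + (1) + (1) + (1) + (1)] = 7/7 = 1.
(Exp terms are combined using exp(i*s)*conj(exp(i*t)) = exp(i*(s-t)), and sums of them are collapsed using the identity that for every m > 1 the m distinct m-th roots of unity sum to 0, e.g. 1 + exp(2*I*pi/3) + exp(-2*I*pi/3) = 0.)
A character is irreducible iff <chi, chi> = 1, so this representation is irreducible.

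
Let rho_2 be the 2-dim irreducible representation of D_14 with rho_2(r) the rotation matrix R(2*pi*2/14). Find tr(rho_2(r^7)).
chi_{rho_2}(r^7) = 2*cos(2*pi*2*7/14) = 2

Proof sketch: rho_2(r^7) is rotation by angle 2*pi*2*7/14, whose trace is 2*cos(2*pi*2*7/14) = 2.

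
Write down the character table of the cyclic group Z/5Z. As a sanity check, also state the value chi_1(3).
Character table of Z/5Z (irreps indexed chi_0,...,chi_4 with chi_k(m) = zeta_5^(k*m), zeta_5 = exp(2*pi*i/5)):
  irrep \ class  {0} (size 1)  {1} (size 1)    {2} (size 1)    {3} (size 1)    {4} (size 1)  
  chi_0          1             1               1               1               1             
  chi_1          1             exp(2*I*pi/5)   exp(4*I*pi/5)   exp(-4*I*pi/5)  exp(-2*I*pi/5)
  chi_2          1             exp(4*I*pi/5)   exp(-2*I*pi/5)  exp(2*I*pi/5)   exp(-4*I*pi/5)
  chi_3          1             exp(-4*I*pi/5)  exp(2*I*pi/5)   exp(-2*I*pi/5)  exp(4*I*pi/5) 
  chi_4          1             exp(-2*I*pi/5)  exp(-4*I*pi/5)  exp(4*I*pi/5)   exp(2*I*pi/5) 

Spot check: chi_1(3) = zeta_5^(1*3) = zeta_5^3 = exp(-4*I*pi/5).

Solution. Z/5Z is abelian, so all 5 irreducible complex representations are 1-dimensional. They are given by chi_k(m) = zeta_5^(k*m) for k = 0,...,4. Row orthogonality: sum_m chi_k(m) conj(chi_l(m)) = 5 * [k = l].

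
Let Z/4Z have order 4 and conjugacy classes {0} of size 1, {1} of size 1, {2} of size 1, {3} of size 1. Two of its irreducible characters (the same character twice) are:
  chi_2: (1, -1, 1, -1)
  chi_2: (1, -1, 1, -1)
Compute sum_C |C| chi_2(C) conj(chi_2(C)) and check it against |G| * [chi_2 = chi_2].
Sum = 4 = |G| = 4; so <chi_2, chi_2> = 1 (norm-1 confirms irreducibility).

Details: Compute term by term over conjugacy classes (|C| * chi_2(C) * conj(chi_2(C))):
  1*(1)*conj(1) + 1*(-1)*conj(-1) + 1*(1)*conj(1) + 1*(-1)*conj(-1)
  = (1) + (1) + (1) + (1)
  = 4.
(Exp terms are combined using exp(i*s)*conj(exp(i*t)) = exp(i*(s-t)), and sums of them are collapsed using the identity that for every m > 1 the m distinct m-th roots of unity sum to 0, e.g. 1 + exp(2*I*pi/3) + exp(-2*I*pi/3) = 0.)
Dividing by |G| = 4 gives 4/4 = 1, matching the row-orthogonality relation <chi_2, chi_2> = [chi_2 = chi_2].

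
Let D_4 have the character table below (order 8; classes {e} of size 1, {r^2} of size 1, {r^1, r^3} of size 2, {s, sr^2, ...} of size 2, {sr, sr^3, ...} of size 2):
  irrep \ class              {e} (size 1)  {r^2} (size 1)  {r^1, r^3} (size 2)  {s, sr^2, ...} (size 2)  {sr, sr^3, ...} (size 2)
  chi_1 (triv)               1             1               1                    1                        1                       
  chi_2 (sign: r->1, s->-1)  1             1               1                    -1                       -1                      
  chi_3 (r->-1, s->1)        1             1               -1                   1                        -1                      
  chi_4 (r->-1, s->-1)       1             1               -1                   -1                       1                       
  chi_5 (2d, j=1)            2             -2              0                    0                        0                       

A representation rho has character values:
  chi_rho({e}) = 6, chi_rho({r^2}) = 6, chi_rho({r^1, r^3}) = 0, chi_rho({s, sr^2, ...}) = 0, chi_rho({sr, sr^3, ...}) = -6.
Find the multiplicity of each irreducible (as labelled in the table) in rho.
Multiplicities: chi_1: 0, chi_2: 3, chi_3: 3, chi_4: 0, chi_5: 0.

Use <chi_rho, chi> = (1/|G|) sum_C |C| * chi_rho(C) * conj(chi(C)) with |G| = 8 for each irreducible chi in the table:
  <chi_rho, chi_1> = (1/8)[1*(6)*conj(1) + 1*(6)*conj(1) + 2*(0)*conj(1) + 2*(0)*conj(1) + 2*(-6)*conj(1)]
      = (1/8)[(6) + (6) + (0) + (0) + (-12)] = 0/8 = 0
  <chi_rho, chi_2> = (1/8)[1*(6)*conj(1) + 1*(6)*conj(1) + 2*(0)*conj(1) + 2*(0)*conj(-1) + 2*(-6)*conj(-1)]
      = (1/8)[(6) + (6) + (0) + (0) + (12)] = 24/8 = 3
  <chi_rho, chi_3> = (1/8)[1*(6)*conj(1) + 1*(6)*conj(1) + 2*(0)*conj(-1) + 2*(0)*conj(1) + 2*(-6)*conj(-1)]
      = (1/8)[(6) + (6) + (0) + (0) + (12)] = 24/8 = 3
  <chi_rho, chi_4> = (1/8)[1*(6)*conj(1) + 1*(6)*conj(1) + 2*(0)*conj(-1) + 2*(0)*conj(-1) + 2*(-6)*conj(1)]
      = (1/8)[(6) + (6) + (0) + (0) + (-12)] = 0/8 = 0
  <chi_rho, chi_5> = (1/8)[1*(6)*conj(2) + 1*(6)*conj(-2) + 2*(0)*conj(0) + 2*(0)*conj(0) + 2*(-6)*conj(0)]
      = (1/8)[(12) + (-12) + (0) + (0) + (0)] = 0/8 = 0
Dimension check: dim(rho) = sum (mult * dim) = 0*1 + 3*1 + 3*1 + 0*1 + 0*2 = 6 = chi_rho(e) = 6.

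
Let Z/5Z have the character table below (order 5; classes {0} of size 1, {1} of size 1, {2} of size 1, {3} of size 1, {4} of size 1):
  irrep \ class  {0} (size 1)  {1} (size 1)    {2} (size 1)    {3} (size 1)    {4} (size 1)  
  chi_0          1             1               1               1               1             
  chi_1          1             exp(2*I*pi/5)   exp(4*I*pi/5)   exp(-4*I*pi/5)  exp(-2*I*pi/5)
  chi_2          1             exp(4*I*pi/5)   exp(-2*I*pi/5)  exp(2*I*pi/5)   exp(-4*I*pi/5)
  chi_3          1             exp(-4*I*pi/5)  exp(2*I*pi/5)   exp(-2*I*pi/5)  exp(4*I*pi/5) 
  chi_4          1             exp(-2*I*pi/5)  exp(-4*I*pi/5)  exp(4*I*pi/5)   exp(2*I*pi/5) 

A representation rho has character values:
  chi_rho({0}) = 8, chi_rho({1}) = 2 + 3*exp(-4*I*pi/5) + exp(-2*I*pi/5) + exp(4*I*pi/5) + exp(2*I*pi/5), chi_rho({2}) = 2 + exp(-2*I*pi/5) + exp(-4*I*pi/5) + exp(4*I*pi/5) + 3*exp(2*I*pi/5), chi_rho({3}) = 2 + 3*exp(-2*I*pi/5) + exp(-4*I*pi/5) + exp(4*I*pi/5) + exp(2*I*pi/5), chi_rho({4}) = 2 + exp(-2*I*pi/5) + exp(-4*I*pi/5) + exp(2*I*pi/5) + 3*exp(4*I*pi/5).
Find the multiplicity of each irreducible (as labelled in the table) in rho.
Multiplicities: chi_0: 2, chi_1: 1, chi_2: 1, chi_3: 3, chi_4: 1.

Explanation: Use <chi_rho, chi> = (1/|G|) sum_C |C| * chi_rho(C) * conj(chi(C)) with |G| = 5 for each irreducible chi in the table:
  <chi_rho, chi_0> = (1/5)[1*(8)*conj(1) + 1*(2 + 3*exp(-4*I*pi/5) + exp(-2*I*pi/5) + exp(4*I*pi/5) + exp(2*I*pi/5))*conj(1) + 1*(2 + exp(-2*I*pi/5) + exp(-4*I*pi/5) + exp(4*I*pi/5) + 3*exp(2*I*pi/5))*conj(1) + 1*(2 + 3*exp(-2*I*pi/5) + exp(-4*I*pi/5) + exp(4*I*pi/5) + exp(2*I*pi/5))*conj(1) + 1*(2 + exp(-2*I*pi/5) + exp(-4*I*pi/5) + exp(2*I*pi/5) + 3*exp(4*I*pi/5))*conj(1)]
      = (1/5)[(8) + (2 + 3*exp(-4*I*pi/5) + exp(-2*I*pi/5) + exp(4*I*pi/5) + exp(2*I*pi/5)) + (2 + exp(-2*I*pi/5) + exp(-4*I*pi/5) + exp(4*I*pi/5) + 3*exp(2*I*pi/5)) + (2 + 3*exp(-2*I*pi/5) + exp(-4*I*pi/5) + exp(4*I*pi/5) + exp(2*I*pi/5)) + (2 + exp(-2*I*pi/5) + exp(-4*I*pi/5) + exp(2*I*pi/5) + 3*exp(4*I*pi/5))] = 10/5 = 2
  <chi_rho, chi_1> = (1/5)[1*(8)*conj(1) + 1*(2 + 3*exp(-4*I*pi/5) + exp(-2*I*pi/5) + exp(4*I*pi/5) + exp(2*I*pi/5))*conj(exp(2*I*pi/5)) + 1*(2 + exp(-2*I*pi/5) + exp(-4*I*pi/5) + exp(4*I*pi/5) + 3*exp(2*I*pi/5))*conj(exp(4*I*pi/5)) + 1*(2 + 3*exp(-2*I*pi/5) + exp(-4*I*pi/5) + exp(4*I*pi/5) + exp(2*I*pi/5))*conj(exp(-4*I*pi/5)) + 1*(2 + exp(-2*I*pi/5) + exp(-4*I*pi/5) + exp(2*I*pi/5) + 3*exp(4*I*pi/5))*conj(exp(-2*I*pi/5))]
      = (1/5)[(8) + (1 + 2*exp(-2*I*pi/5) + exp(-4*I*pi/5) + exp(2*I*pi/5) + 3*exp(4*I*pi/5)) + (1 + 3*exp(-2*I*pi/5) + 2*exp(-4*I*pi/5) + exp(4*I*pi/5) + exp(2*I*pi/5)) + (1 + exp(-2*I*pi/5) + exp(-4*I*pi/5) + 2*exp(4*I*pi/5) + 3*exp(2*I*pi/5)) + (1 + 3*exp(-4*I*pi/5) + exp(-2*I*pi/5) + exp(4*I*pi/5) + 2*exp(2*I*pi/5))] = 5/5 = 1
  <chi_rho, chi_2> = (1/5)[1*(8)*conj(1) + 1*(2 + 3*exp(-4*I*pi/5) + exp(-2*I*pi/5) + exp(4*I*pi/5) + exp(2*I*pi/5))*conj(exp(4*I*pi/5)) + 1*(2 + exp(-2*I*pi/5) + exp(-4*I*pi/5) + exp(4*I*pi/5) + 3*exp(2*I*pi/5))*conj(exp(-2*I*pi/5)) + 1*(2 + 3*exp(-2*I*pi/5) + exp(-4*I*pi/5) + exp(4*I*pi/5) + exp(2*I*pi/5))*conj(exp(2*I*pi/5)) + 1*(2 + exp(-2*I*pi/5) + exp(-4*I*pi/5) + exp(2*I*pi/5) + 3*exp(4*I*pi/5))*conj(exp(-4*I*pi/5))]
      = (1/5)[(8) + (1 + 2*exp(-4*I*pi/5) + exp(-2*I*pi/5) + exp(4*I*pi/5) + 3*exp(2*I*pi/5)) + (1 + exp(-2*I*pi/5) + exp(-4*I*pi/5) + 3*exp(4*I*pi/5) + 2*exp(2*I*pi/5)) + (1 + 2*exp(-2*I*pi/5) + 3*exp(-4*I*pi/5) + exp(4*I*pi/5) + exp(2*I*pi/5)) + (1 + 3*exp(-2*I*pi/5) + exp(-4*I*pi/5) + exp(2*I*pi/5) + 2*exp(4*I*pi/5))] = 5/5 = 1
  <chi_rho, chi_3> = (1/5)[1*(8)*conj(1) + 1*(2 + 3*exp(-4*I*pi/5) + exp(-2*I*pi/5) + exp(4*I*pi/5) + exp(2*I*pi/5))*conj(exp(-4*I*pi/5)) + 1*(2 + exp(-2*I*pi/5) + exp(-4*I*pi/5) + exp(4*I*pi/5) + 3*exp(2*I*pi/5))*conj(exp(2*I*pi/5)) + 1*(2 + 3*exp(-2*I*pi/5) + exp(-4*I*pi/5) + exp(4*I*pi/5) + exp(2*I*pi/5))*conj(exp(-2*I*pi/5)) + 1*(2 + exp(-2*I*pi/5) + exp(-4*I*pi/5) + exp(2*I*pi/5) + 3*exp(4*I*pi/5))*conj(exp(4*I*pi/5))]
      = (1/5)[(8) + (3 + exp(-2*I*pi/5) + exp(-4*I*pi/5) + exp(2*I*pi/5) + 2*exp(4*I*pi/5)) + (3 + 2*exp(-2*I*pi/5) + exp(-4*I*pi/5) + exp(4*I*pi/5) + exp(2*I*pi/5)) + (3 + exp(-2*I*pi/5) + exp(-4*I*pi/5) + exp(4*I*pi/5) + 2*exp(2*I*pi/5)) + (3 + 2*exp(-4*I*pi/5) + exp(-2*I*pi/5) + exp(4*I*pi/5) + exp(2*I*pi/5))] = 15/5 = 3
  <chi_rho, chi_4> = (1/5)[1*(8)*conj(1) + 1*(2 + 3*exp(-4*I*pi/5) + exp(-2*I*pi/5) + exp(4*I*pi/5) + exp(2*I*pi/5))*conj(exp(-2*I*pi/5)) + 1*(2 + exp(-2*I*pi/5) + exp(-4*I*pi/5) + exp(4*I*pi/5) + 3*exp(2*I*pi/5))*conj(exp(-4*I*pi/5)) + 1*(2 + 3*exp(-2*I*pi/5) + exp(-4*I*pi/5) + exp(4*I*pi/5) + exp(2*I*pi/5))*conj(exp(4*I*pi/5)) + 1*(2 + exp(-2*I*pi/5) + exp(-4*I*pi/5) + exp(2*I*pi/5) + 3*exp(4*I*pi/5))*conj(exp(2*I*pi/5))]
      = (1/5)[(8) + (1 + 3*exp(-2*I*pi/5) + exp(-4*I*pi/5) + exp(4*I*pi/5) + 2*exp(2*I*pi/5)) + (1 + 3*exp(-4*I*pi/5) + exp(-2*I*pi/5) + exp(2*I*pi/5) + 2*exp(4*I*pi/5)) + (1 + 2*exp(-4*I*pi/5) + exp(-2*I*pi/5) + exp(2*I*pi/5) + 3*exp(4*I*pi/5)) + (1 + 2*exp(-2*I*pi/5) + exp(-4*I*pi/5) + exp(4*I*pi/5) + 3*exp(2*I*pi/5))] = 5/5 = 1
(Exp terms are combined using exp(i*s)*conj(exp(i*t)) = exp(i*(s-t)), and sums of them are collapsed using the identity that for every m > 1 the m distinct m-th roots of unity sum to 0, e.g. 1 + exp(2*I*pi/3) + exp(-2*I*pi/3) = 0.)
Dimension check: dim(rho) = sum (mult * dim) = 2*1 + 1*1 + 1*1 + 3*1 + 1*1 = 8 = chi_rho(e) = 8.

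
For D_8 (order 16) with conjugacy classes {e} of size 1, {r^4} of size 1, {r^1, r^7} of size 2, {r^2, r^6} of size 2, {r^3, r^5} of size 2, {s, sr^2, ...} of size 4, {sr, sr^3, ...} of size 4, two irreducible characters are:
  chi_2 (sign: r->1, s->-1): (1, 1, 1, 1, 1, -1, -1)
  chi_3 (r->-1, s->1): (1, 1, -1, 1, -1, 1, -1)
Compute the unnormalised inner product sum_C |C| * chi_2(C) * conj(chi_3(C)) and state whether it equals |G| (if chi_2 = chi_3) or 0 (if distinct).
Sum = 0; so <chi_2, chi_3> = 0 (distinct irreducibles are orthogonal).

Why: Compute term by term over conjugacy classes (|C| * chi_2(C) * conj(chi_3(C))):
  1*(1)*conj(1) + 1*(1)*conj(1) + 2*(1)*conj(-1) + 2*(1)*conj(1) + 2*(1)*conj(-1) + 4*(-1)*conj(1) + 4*(-1)*conj(-1)
  = (1) + (1) + (-2) + (2) + (-2) + (-4) + (4)
  = 0.
Dividing by |G| = 16 gives 0/16 = 0, matching the row-orthogonality relation <chi_2, chi_3> = [chi_2 = chi_3].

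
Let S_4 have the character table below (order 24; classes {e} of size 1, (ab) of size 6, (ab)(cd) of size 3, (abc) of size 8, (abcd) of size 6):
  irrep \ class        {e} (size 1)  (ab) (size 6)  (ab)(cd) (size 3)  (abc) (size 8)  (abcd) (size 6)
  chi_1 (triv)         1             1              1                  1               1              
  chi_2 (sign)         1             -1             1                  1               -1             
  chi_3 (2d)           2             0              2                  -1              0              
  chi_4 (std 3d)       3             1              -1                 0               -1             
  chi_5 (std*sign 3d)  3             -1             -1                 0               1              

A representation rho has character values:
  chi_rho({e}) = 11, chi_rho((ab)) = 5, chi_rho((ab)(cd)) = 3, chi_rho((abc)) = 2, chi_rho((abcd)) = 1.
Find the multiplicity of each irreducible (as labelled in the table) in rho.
Multiplicities: chi_1: 3, chi_2: 0, chi_3: 1, chi_4: 2, chi_5: 0.

Why: Use <chi_rho, chi> = (1/|G|) sum_C |C| * chi_rho(C) * conj(chi(C)) with |G| = 24 for each irreducible chi in the table:
  <chi_rho, chi_1> = (1/24)[1*(11)*conj(1) + 6*(5)*conj(1) + 3*(3)*conj(1) + 8*(2)*conj(1) + 6*(1)*conj(1)]
      = (1/24)[(11) + (30) + (9) + (16) + (6)] = 72/24 = 3
  <chi_rho, chi_2> = (1/24)[1*(11)*conj(1) + 6*(5)*conj(-1) + 3*(3)*conj(1) + 8*(2)*conj(1) + 6*(1)*conj(-1)]
      = (1/24)[(11) + (-30) + (9) + (16) + (-6)] = 0/24 = 0
  <chi_rho, chi_3> = (1/24)[1*(11)*conj(2) + 6*(5)*conj(0) + 3*(3)*conj(2) + 8*(2)*conj(-1) + 6*(1)*conj(0)]
      = (1/24)[(22) + (0) + (18) + (-16) + (0)] = 24/24 = 1
  <chi_rho, chi_4> = (1/24)[1*(11)*conj(3) + 6*(5)*conj(1) + 3*(3)*conj(-1) + 8*(2)*conj(0) + 6*(1)*conj(-1)]
      = (1/24)[(33) + (30) + (-9) + (0) + (-6)] = 48/24 = 2
  <chi_rho, chi_5> = (1/24)[1*(11)*conj(3) + 6*(5)*conj(-1) + 3*(3)*conj(-1) + 8*(2)*conj(0) + 6*(1)*conj(1)]
      = (1/24)[(33) + (-30) + (-9) + (0) + (6)] = 0/24 = 0
Dimension check: dim(rho) = sum (mult * dim) = 3*1 + 0*1 + 1*2 + 2*3 + 0*3 = 11 = chi_rho(e) = 11.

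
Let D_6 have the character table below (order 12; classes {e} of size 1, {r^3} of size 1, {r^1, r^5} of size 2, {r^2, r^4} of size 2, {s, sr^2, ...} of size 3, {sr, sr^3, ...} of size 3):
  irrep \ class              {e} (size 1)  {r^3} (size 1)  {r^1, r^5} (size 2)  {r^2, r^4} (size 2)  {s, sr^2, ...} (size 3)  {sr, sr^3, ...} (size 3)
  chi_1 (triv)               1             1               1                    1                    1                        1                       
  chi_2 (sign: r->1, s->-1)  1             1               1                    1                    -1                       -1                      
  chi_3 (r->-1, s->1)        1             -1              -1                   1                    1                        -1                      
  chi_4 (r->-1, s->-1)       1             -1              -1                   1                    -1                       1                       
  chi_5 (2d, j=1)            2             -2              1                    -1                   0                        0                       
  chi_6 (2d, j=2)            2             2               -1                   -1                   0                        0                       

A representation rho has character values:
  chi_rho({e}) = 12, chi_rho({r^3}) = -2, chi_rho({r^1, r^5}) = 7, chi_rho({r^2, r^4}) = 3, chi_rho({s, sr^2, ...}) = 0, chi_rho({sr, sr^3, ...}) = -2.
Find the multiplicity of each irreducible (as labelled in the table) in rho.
Multiplicities: chi_1: 2, chi_2: 3, chi_3: 1, chi_4: 0, chi_5: 3, chi_6: 0.

Use <chi_rho, chi> = (1/|G|) sum_C |C| * chi_rho(C) * conj(chi(C)) with |G| = 12 for each irreducible chi in the table:
  <chi_rho, chi_1> = (1/12)[1*(12)*conj(1) + 1*(-2)*conj(1) + 2*(7)*conj(1) + 2*(3)*conj(1) + 3*(0)*conj(1) + 3*(-2)*conj(1)]
      = (1/12)[(12) + (-2) + (14) + (6) + (0) + (-6)] = 24/12 = 2
  <chi_rho, chi_2> = (1/12)[1*(12)*conj(1) + 1*(-2)*conj(1) + 2*(7)*conj(1) + 2*(3)*conj(1) + 3*(0)*conj(-1) + 3*(-2)*conj(-1)]
      = (1/12)[(12) + (-2) + (14) + (6) + (0) + (6)] = 36/12 = 3
  <chi_rho, chi_3> = (1/12)[1*(12)*conj(1) + 1*(-2)*conj(-1) + 2*(7)*conj(-1) + 2*(3)*conj(1) + 3*(0)*conj(1) + 3*(-2)*conj(-1)]
      = (1/12)[(12) + (2) + (-14) + (6) + (0) + (6)] = 12/12 = 1
  <chi_rho, chi_4> = (1/12)[1*(12)*conj(1) + 1*(-2)*conj(-1) + 2*(7)*conj(-1) + 2*(3)*conj(1) + 3*(0)*conj(-1) + 3*(-2)*conj(1)]
      = (1/12)[(12) + (2) + (-14) + (6) + (0) + (-6)] = 0/12 = 0
  <chi_rho, chi_5> = (1/12)[1*(12)*conj(2) + 1*(-2)*conj(-2) + 2*(7)*conj(1) + 2*(3)*conj(-1) + 3*(0)*conj(0) + 3*(-2)*conj(0)]
      = (1/12)[(24) + (4) + (14) + (-6) + (0) + (0)] = 36/12 = 3
  <chi_rho, chi_6> = (1/12)[1*(12)*conj(2) + 1*(-2)*conj(2) + 2*(7)*conj(-1) + 2*(3)*conj(-1) + 3*(0)*conj(0) + 3*(-2)*conj(0)]
      = (1/12)[(24) + (-4) + (-14) + (-6) + (0) + (0)] = 0/12 = 0
Dimension check: dim(rho) = sum (mult * dim) = 2*1 + 3*1 + 1*1 + 0*1 + 3*2 + 0*2 = 12 = chi_rho(e) = 12.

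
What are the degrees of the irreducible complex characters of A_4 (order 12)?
Dimensions: 1, 1, 1, 3

Reasoning: There are 4 irreducibles (= number of conjugacy classes). Their dimensions d_i satisfy sum d_i^2 = |G| = 12: 1 + 1 + 1 + 9 = 12.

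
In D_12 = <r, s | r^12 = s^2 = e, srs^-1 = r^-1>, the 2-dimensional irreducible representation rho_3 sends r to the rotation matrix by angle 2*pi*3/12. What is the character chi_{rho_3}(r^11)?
chi_{rho_3}(r^11) = 2*cos(2*pi*3*11/12) = 0

Working: rho_3(r^11) is rotation by angle 2*pi*3*11/12, whose trace is 2*cos(2*pi*3*11/12) = 0.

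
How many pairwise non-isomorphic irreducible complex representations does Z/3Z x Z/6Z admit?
18

Proof sketch: The number of irreducible complex representations of a finite group equals its number of conjugacy classes. Z/3Z x Z/6Z is abelian of order 18, so every element is its own conjugacy class: 18 classes, so Z/3Z x Z/6Z (order 18) has exactly 18 irreducible complex representations.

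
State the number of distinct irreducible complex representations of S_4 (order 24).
5

Explanation: The number of irreducible complex representations of a finite group equals its number of conjugacy classes. Conjugacy classes in S_4 correspond to cycle types, i.e. partitions of 4; there are p(4) = 5 of them, so S_4 (order 24) has exactly 5 irreducible complex representations.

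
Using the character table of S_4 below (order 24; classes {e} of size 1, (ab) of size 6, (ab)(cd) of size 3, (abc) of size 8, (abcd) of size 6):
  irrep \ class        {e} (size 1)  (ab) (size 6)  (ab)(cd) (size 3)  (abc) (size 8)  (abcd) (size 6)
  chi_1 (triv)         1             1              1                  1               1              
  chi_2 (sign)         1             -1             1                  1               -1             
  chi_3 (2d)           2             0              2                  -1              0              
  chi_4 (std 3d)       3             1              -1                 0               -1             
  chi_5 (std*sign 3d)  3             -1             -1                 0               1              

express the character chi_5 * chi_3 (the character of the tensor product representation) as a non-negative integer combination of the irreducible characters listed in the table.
chi_5 tensor chi_3 = chi_4 + chi_5 (all other irreducibles have multiplicity 0).

Derivation: The character of a tensor product is the pointwise product (chi_5 * chi_3)(C) = chi_5(C) * chi_3(C):
  {e}: (3)*(2), (ab): (-1)*(0), (ab)(cd): (-1)*(2), (abc): (0)*(-1), (abcd): (1)*(0)
so (chi_5 * chi_3) takes values
  {e} -> 6, (ab) -> 0, (ab)(cd) -> -2, (abc) -> 0, (abcd) -> 0.
Now take the inner product of this character with each irreducible chi from the table, <chi_5*chi_3, chi> = (1/24) sum_C |C| (chi_5*chi_3)(C) conj(chi(C)):
  <chi_5*chi_3, chi_1> = (1/24)[1*(6)*conj(1) + 6*(0)*conj(1) + 3*(-2)*conj(1) + 8*(0)*conj(1) + 6*(0)*conj(1)]
      = (1/24)[(6) + (0) + (-6) + (0) + (0)] = 0/24 = 0
  <chi_5*chi_3, chi_2> = (1/24)[1*(6)*conj(1) + 6*(0)*conj(-1) + 3*(-2)*conj(1) + 8*(0)*conj(1) + 6*(0)*conj(-1)]
      = (1/24)[(6) + (0) + (-6) + (0) + (0)] = 0/24 = 0
  <chi_5*chi_3, chi_3> = (1/24)[1*(6)*conj(2) + 6*(0)*conj(0) + 3*(-2)*conj(2) + 8*(0)*conj(-1) + 6*(0)*conj(0)]
      = (1/24)[(12) + (0) + (-12) + (0) + (0)] = 0/24 = 0
  <chi_5*chi_3, chi_4> = (1/24)[1*(6)*conj(3) + 6*(0)*conj(1) + 3*(-2)*conj(-1) + 8*(0)*conj(0) + 6*(0)*conj(-1)]
      = (1/24)[(18) + (0) + (6) + (0) + (0)] = 24/24 = 1
  <chi_5*chi_3, chi_5> = (1/24)[1*(6)*conj(3) + 6*(0)*conj(-1) + 3*(-2)*conj(-1) + 8*(0)*conj(0) + 6*(0)*conj(1)]
      = (1/24)[(18) + (0) + (6) + (0) + (0)] = 24/24 = 1
Hence the multiplicities are chi_4: 1, chi_5: 1. Dimension check: dim(chi_5)*dim(chi_3) = 3*2 = 6 and sum (mult * dim) = 1*3 + 1*3 = 6.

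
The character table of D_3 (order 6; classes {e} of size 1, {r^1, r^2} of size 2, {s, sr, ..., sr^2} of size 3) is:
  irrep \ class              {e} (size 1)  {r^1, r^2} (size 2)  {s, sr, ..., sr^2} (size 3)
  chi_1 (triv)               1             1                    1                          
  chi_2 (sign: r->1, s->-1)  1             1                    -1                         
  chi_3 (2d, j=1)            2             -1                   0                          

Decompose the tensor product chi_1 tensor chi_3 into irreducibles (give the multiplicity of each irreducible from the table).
chi_1 tensor chi_3 = chi_3 (all other irreducibles have multiplicity 0).

The character of a tensor product is the pointwise product (chi_1 * chi_3)(C) = chi_1(C) * chi_3(C):
  {e}: (1)*(2), {r^1, r^2}: (1)*(-1), {s, sr, ..., sr^2}: (1)*(0)
so (chi_1 * chi_3) takes values
  {e} -> 2, {r^1, r^2} -> -1, {s, sr, ..., sr^2} -> 0.
Now take the inner product of this character with each irreducible chi from the table, <chi_1*chi_3, chi> = (1/6) sum_C |C| (chi_1*chi_3)(C) conj(chi(C)):
  <chi_1*chi_3, chi_1> = (1/6)[1*(2)*conj(1) + 2*(-1)*conj(1) + 3*(0)*conj(1)]
      = (1/6)[(2) + (-2) + (0)] = 0/6 = 0
  <chi_1*chi_3, chi_2> = (1/6)[1*(2)*conj(1) + 2*(-1)*conj(1) + 3*(0)*conj(-1)]
      = (1/6)[(2) + (-2) + (0)] = 0/6 = 0
  <chi_1*chi_3, chi_3> = (1/6)[1*(2)*conj(2) + 2*(-1)*conj(-1) + 3*(0)*conj(0)]
      = (1/6)[(4) + (2) + (0)] = 6/6 = 1
Hence the multiplicities are chi_3: 1. Dimension check: dim(chi_1)*dim(chi_3) = 1*2 = 2 and sum (mult * dim) = 1*2 = 2.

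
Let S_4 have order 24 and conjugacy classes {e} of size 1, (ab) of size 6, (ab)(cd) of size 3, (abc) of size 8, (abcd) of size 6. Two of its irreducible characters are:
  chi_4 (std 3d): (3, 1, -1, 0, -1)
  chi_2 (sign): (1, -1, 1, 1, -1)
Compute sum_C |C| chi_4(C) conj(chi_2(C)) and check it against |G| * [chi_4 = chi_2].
Sum = 0; so <chi_4, chi_2> = 0 (distinct irreducibles are orthogonal).

Details: Compute term by term over conjugacy classes (|C| * chi_4(C) * conj(chi_2(C))):
  1*(3)*conj(1) + 6*(1)*conj(-1) + 3*(-1)*conj(1) + 8*(0)*conj(1) + 6*(-1)*conj(-1)
  = (3) + (-6) + (-3) + (0) + (6)
  = 0.
Dividing by |G| = 24 gives 0/24 = 0, matching the row-orthogonality relation <chi_4, chi_2> = [chi_4 = chi_2].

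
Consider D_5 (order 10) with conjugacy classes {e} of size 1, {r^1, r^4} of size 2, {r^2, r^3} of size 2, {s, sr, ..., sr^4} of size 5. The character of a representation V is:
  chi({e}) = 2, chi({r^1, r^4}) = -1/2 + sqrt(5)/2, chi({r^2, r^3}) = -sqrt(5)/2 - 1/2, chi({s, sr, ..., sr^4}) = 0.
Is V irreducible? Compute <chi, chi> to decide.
Irreducible: <chi, chi> = 1.

Details: <chi, chi> = (1/|G|) sum_C |C| * |chi(C)|^2 = (1/10)[1*|2|^2 + 2*|-1/2 + sqrt(5)/2|^2 + 2*|-sqrt(5)/2 - 1/2|^2 + 5*|0|^2]
  = (1/10)[(4) + (3 - sqrt(5)) + (sqrt(5) + 3) + (0)] = 10/10 = 1.
A character is irreducible iff <chi, chi> = 1, so this representation is irreducible.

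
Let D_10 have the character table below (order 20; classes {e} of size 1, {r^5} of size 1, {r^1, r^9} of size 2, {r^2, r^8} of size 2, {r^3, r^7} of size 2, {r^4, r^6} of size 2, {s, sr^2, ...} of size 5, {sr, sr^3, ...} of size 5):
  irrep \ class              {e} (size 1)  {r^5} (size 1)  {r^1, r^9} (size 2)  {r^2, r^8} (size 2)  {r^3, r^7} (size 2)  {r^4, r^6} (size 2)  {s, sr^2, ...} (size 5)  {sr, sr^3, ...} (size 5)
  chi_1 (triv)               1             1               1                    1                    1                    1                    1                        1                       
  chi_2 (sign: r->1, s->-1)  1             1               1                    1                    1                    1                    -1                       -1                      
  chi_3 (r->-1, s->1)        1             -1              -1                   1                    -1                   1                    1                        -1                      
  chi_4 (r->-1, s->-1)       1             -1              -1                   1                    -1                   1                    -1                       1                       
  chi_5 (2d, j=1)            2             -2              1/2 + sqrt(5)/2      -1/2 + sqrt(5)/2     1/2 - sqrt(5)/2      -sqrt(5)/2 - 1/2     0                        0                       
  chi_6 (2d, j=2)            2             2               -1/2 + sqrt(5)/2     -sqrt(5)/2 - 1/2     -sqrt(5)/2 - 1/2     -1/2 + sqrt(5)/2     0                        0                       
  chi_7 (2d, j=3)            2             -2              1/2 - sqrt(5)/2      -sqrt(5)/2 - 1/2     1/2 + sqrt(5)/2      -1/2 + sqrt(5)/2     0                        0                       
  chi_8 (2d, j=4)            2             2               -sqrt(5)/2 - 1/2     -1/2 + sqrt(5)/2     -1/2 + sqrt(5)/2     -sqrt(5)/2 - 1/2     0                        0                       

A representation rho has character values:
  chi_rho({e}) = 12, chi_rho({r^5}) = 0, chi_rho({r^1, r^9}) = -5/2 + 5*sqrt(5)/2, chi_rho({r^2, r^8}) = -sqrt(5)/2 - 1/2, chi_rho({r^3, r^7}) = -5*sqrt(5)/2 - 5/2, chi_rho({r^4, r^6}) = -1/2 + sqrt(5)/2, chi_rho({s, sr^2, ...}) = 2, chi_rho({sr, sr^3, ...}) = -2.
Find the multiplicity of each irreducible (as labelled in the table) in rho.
Multiplicities: chi_1: 0, chi_2: 0, chi_3: 2, chi_4: 0, chi_5: 2, chi_6: 3, chi_7: 0, chi_8: 0.

Explanation: Use <chi_rho, chi> = (1/|G|) sum_C |C| * chi_rho(C) * conj(chi(C)) with |G| = 20 for each irreducible chi in the table:
  <chi_rho, chi_1> = (1/20)[1*(12)*conj(1) + 1*(0)*conj(1) + 2*(-5/2 + 5*sqrt(5)/2)*conj(1) + 2*(-sqrt(5)/2 - 1/2)*conj(1) + 2*(-5*sqrt(5)/2 - 5/2)*conj(1) + 2*(-1/2 + sqrt(5)/2)*conj(1) + 5*(2)*conj(1) + 5*(-2)*conj(1)]
      = (1/20)[(12) + (0) + (-5 + 5*sqrt(5)) + (-sqrt(5) - 1) + (-5*sqrt(5) - 5) + (-1 + sqrt(5)) + (10) + (-10)] = 0/20 = 0
  <chi_rho, chi_2> = (1/20)[1*(12)*conj(1) + 1*(0)*conj(1) + 2*(-5/2 + 5*sqrt(5)/2)*conj(1) + 2*(-sqrt(5)/2 - 1/2)*conj(1) + 2*(-5*sqrt(5)/2 - 5/2)*conj(1) + 2*(-1/2 + sqrt(5)/2)*conj(1) + 5*(2)*conj(-1) + 5*(-2)*conj(-1)]
      = (1/20)[(12) + (0) + (-5 + 5*sqrt(5)) + (-sqrt(5) - 1) + (-5*sqrt(5) - 5) + (-1 + sqrt(5)) + (-10) + (10)] = 0/20 = 0
  <chi_rho, chi_3> = (1/20)[1*(12)*conj(1) + 1*(0)*conj(-1) + 2*(-5/2 + 5*sqrt(5)/2)*conj(-1) + 2*(-sqrt(5)/2 - 1/2)*conj(1) + 2*(-5*sqrt(5)/2 - 5/2)*conj(-1) + 2*(-1/2 + sqrt(5)/2)*conj(1) + 5*(2)*conj(1) + 5*(-2)*conj(-1)]
      = (1/20)[(12) + (0) + (5 - 5*sqrt(5)) + (-sqrt(5) - 1) + (5 + 5*sqrt(5)) + (-1 + sqrt(5)) + (10) + (10)] = 40/20 = 2
  <chi_rho, chi_4> = (1/20)[1*(12)*conj(1) + 1*(0)*conj(-1) + 2*(-5/2 + 5*sqrt(5)/2)*conj(-1) + 2*(-sqrt(5)/2 - 1/2)*conj(1) + 2*(-5*sqrt(5)/2 - 5/2)*conj(-1) + 2*(-1/2 + sqrt(5)/2)*conj(1) + 5*(2)*conj(-1) + 5*(-2)*conj(1)]
      = (1/20)[(12) + (0) + (5 - 5*sqrt(5)) + (-sqrt(5) - 1) + (5 + 5*sqrt(5)) + (-1 + sqrt(5)) + (-10) + (-10)] = 0/20 = 0
  <chi_rho, chi_5> = (1/20)[1*(12)*conj(2) + 1*(0)*conj(-2) + 2*(-5/2 + 5*sqrt(5)/2)*conj(1/2 + sqrt(5)/2) + 2*(-sqrt(5)/2 - 1/2)*conj(-1/2 + sqrt(5)/2) + 2*(-5*sqrt(5)/2 - 5/2)*conj(1/2 - sqrt(5)/2) + 2*(-1/2 + sqrt(5)/2)*conj(-sqrt(5)/2 - 1/2) + 5*(2)*conj(0) + 5*(-2)*conj(0)]
      = (1/20)[(24) + (0) + (10) + (-2) + (10) + (-2) + (0) + (0)] = 40/20 = 2
  <chi_rho, chi_6> = (1/20)[1*(12)*conj(2) + 1*(0)*conj(2) + 2*(-5/2 + 5*sqrt(5)/2)*conj(-1/2 + sqrt(5)/2) + 2*(-sqrt(5)/2 - 1/2)*conj(-sqrt(5)/2 - 1/2) + 2*(-5*sqrt(5)/2 - 5/2)*conj(-sqrt(5)/2 - 1/2) + 2*(-1/2 + sqrt(5)/2)*conj(-1/2 + sqrt(5)/2) + 5*(2)*conj(0) + 5*(-2)*conj(0)]
      = (1/20)[(24) + (0) + (15 - 5*sqrt(5)) + (sqrt(5) + 3) + (5*sqrt(5) + 15) + (3 - sqrt(5)) + (0) + (0)] = 60/20 = 3
  <chi_rho, chi_7> = (1/20)[1*(12)*conj(2) + 1*(0)*conj(-2) + 2*(-5/2 + 5*sqrt(5)/2)*conj(1/2 - sqrt(5)/2) + 2*(-sqrt(5)/2 - 1/2)*conj(-sqrt(5)/2 - 1/2) + 2*(-5*sqrt(5)/2 - 5/2)*conj(1/2 + sqrt(5)/2) + 2*(-1/2 + sqrt(5)/2)*conj(-1/2 + sqrt(5)/2) + 5*(2)*conj(0) + 5*(-2)*conj(0)]
      = (1/20)[(24) + (0) + (-15 + 5*sqrt(5)) + (sqrt(5) + 3) + (-15 - 5*sqrt(5)) + (3 - sqrt(5)) + (0) + (0)] = 0/20 = 0
  <chi_rho, chi_8> = (1/20)[1*(12)*conj(2) + 1*(0)*conj(2) + 2*(-5/2 + 5*sqrt(5)/2)*conj(-sqrt(5)/2 - 1/2) + 2*(-sqrt(5)/2 - 1/2)*conj(-1/2 + sqrt(5)/2) + 2*(-5*sqrt(5)/2 - 5/2)*conj(-1/2 + sqrt(5)/2) + 2*(-1/2 + sqrt(5)/2)*conj(-sqrt(5)/2 - 1/2) + 5*(2)*conj(0) + 5*(-2)*conj(0)]
      = (1/20)[(24) + (0) + (-10) + (-2) + (-10) + (-2) + (0) + (0)] = 0/20 = 0
Dimension check: dim(rho) = sum (mult * dim) = 0*1 + 0*1 + 2*1 + 0*1 + 2*2 + 3*2 + 0*2 + 0*2 = 12 = chi_rho(e) = 12.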